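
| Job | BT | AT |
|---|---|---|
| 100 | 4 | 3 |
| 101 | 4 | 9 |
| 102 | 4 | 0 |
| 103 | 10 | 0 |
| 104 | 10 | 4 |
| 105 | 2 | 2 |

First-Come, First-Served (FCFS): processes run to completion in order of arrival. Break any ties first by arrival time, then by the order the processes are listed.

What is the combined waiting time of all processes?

66

Timeline: | 102 0-4 | 103 4-14 | 105 14-16 | 100 16-20 | 104 20-30 | 101 30-34 |
Completion: 100=20  101=34  102=4  103=14  104=30  105=16
Turnaround (C−A): 100=17  101=25  102=4  103=14  104=26  105=14
Waiting = turnaround − burst: 100=13, 101=21, 102=0, 103=4, 104=16, 105=12
Total waiting = 13 + 21 + 0 + 4 + 16 + 12 = 66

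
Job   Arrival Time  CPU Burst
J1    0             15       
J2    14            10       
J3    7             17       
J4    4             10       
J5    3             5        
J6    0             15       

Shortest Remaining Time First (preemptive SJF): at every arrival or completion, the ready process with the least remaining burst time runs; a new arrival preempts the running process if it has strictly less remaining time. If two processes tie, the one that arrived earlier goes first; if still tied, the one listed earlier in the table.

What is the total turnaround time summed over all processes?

Gantt: | J1 0-3 | J5 3-8 | J4 8-18 | J2 18-28 | J1 28-40 | J6 40-55 | J3 55-72 |
Completion: J1=40  J2=28  J3=72  J4=18  J5=8  J6=55
Turnaround = completion − arrival: J1=40, J2=14, J3=65, J4=14, J5=5, J6=55
Total turnaround = 40 + 14 + 65 + 14 + 5 + 55 = 193

193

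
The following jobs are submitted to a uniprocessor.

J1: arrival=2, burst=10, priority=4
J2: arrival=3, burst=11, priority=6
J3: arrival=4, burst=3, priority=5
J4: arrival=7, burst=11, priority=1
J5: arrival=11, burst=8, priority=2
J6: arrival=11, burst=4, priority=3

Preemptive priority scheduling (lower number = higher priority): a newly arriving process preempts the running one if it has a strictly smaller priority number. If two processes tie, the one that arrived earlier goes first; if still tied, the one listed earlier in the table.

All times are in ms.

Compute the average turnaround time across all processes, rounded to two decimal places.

Schedule: | idle 0-2 | J1 2-7 | J4 7-18 | J5 18-26 | J6 26-30 | J1 30-35 | J3 35-38 | J2 38-49 |
Completion: J1=35  J2=49  J3=38  J4=18  J5=26  J6=30
Turnaround times: J1=33, J2=46, J3=34, J4=11, J5=15, J6=19
Average turnaround = (33+46+34+11+15+19) / 6 = 158/6 = 26.33

26.33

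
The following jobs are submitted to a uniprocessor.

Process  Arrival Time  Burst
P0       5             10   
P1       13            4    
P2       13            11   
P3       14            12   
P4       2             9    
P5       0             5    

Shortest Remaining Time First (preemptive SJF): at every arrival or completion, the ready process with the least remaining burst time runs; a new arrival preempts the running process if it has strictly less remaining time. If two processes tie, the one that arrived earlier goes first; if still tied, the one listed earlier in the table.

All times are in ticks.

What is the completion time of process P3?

Gantt: | P5 0-5 | P4 5-14 | P1 14-18 | P0 18-28 | P2 28-39 | P3 39-51 |
Completion: P0=28  P1=18  P2=39  P3=51  P4=14  P5=5

51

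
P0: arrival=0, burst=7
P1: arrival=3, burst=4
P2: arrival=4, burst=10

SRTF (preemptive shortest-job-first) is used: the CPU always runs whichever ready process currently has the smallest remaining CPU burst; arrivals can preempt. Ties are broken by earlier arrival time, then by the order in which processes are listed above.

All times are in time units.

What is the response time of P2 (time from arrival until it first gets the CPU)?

7

Gantt: | P0 0-7 | P1 7-11 | P2 11-21 |
Completion: P0=7  P1=11  P2=21
Turnaround (C−A): P0=7  P1=8  P2=17
Response(P2) = first start − arrival = 11 − 4 = 7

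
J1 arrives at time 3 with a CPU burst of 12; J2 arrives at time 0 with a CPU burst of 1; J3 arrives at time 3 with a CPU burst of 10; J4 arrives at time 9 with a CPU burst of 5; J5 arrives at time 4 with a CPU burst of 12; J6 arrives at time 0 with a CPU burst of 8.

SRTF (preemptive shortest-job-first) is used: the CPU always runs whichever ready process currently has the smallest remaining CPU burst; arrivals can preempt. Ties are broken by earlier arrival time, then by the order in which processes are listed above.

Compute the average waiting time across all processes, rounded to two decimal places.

Timeline: | J2 0-1 | J6 1-9 | J4 9-14 | J3 14-24 | J1 24-36 | J5 36-48 |
Completion: J1=36  J2=1  J3=24  J4=14  J5=48  J6=9
Turnaround (C−A): J1=33  J2=1  J3=21  J4=5  J5=44  J6=9
Waiting times: J1=21, J2=0, J3=11, J4=0, J5=32, J6=1
Average waiting = (21+0+11+0+32+1) / 6 = 65/6 = 10.83

10.83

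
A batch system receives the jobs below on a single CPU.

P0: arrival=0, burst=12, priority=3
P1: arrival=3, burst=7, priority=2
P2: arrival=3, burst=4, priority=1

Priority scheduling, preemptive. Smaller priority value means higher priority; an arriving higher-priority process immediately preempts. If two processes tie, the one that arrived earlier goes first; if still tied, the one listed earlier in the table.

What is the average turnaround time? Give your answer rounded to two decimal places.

12.67

Schedule: | P0 0-3 | P2 3-7 | P1 7-14 | P0 14-23 |
Completion: P0=23  P1=14  P2=7
Turnaround (C−A): P0=23  P1=11  P2=4
Turnaround times: P0=23, P1=11, P2=4
Average turnaround = (23+11+4) / 3 = 38/3 = 12.67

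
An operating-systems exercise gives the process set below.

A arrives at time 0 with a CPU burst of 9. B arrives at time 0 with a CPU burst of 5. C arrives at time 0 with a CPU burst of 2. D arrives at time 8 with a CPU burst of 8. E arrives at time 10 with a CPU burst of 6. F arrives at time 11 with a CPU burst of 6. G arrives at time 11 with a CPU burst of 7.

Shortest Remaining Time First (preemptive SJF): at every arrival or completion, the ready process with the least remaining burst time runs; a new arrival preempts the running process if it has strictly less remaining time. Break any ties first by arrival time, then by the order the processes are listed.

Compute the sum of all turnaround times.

113

Timeline: | C 0-2 | B 2-7 | A 7-16 | E 16-22 | F 22-28 | G 28-35 | D 35-43 |
Completion: A=16  B=7  C=2  D=43  E=22  F=28  G=35
Turnaround (C−A): A=16  B=7  C=2  D=35  E=12  F=17  G=24
Turnaround = completion − arrival: A=16, B=7, C=2, D=35, E=12, F=17, G=24
Total turnaround = 16 + 7 + 2 + 35 + 12 + 17 + 24 = 113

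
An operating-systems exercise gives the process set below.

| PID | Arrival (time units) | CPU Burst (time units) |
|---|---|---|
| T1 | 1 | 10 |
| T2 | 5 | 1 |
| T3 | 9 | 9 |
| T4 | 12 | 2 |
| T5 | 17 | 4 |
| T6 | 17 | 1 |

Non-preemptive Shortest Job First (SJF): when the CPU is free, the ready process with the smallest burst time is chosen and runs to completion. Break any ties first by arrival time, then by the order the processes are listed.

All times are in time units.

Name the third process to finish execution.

Gantt: | idle 0-1 | T1 1-11 | T2 11-12 | T4 12-14 | T3 14-23 | T6 23-24 | T5 24-28 |
Completion: T1=11  T2=12  T3=23  T4=14  T5=28  T6=24
Turnaround (C−A): T1=10  T2=7  T3=14  T4=2  T5=11  T6=7
Finish order: T1 → T2 → T4 → T3 → T6 → T5

T4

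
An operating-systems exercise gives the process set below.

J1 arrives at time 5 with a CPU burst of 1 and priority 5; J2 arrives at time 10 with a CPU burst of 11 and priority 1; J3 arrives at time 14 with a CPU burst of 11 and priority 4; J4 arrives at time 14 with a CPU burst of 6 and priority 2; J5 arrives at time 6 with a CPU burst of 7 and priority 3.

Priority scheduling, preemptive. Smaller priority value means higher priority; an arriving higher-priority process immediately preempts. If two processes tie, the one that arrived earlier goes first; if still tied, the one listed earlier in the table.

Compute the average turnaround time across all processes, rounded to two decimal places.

15.20

Gantt: | idle 0-5 | J1 5-6 | J5 6-10 | J2 10-21 | J4 21-27 | J5 27-30 | J3 30-41 |
Completion: J1=6  J2=21  J3=41  J4=27  J5=30
Turnaround (C−A): J1=1  J2=11  J3=27  J4=13  J5=24
Turnaround times: J1=1, J2=11, J3=27, J4=13, J5=24
Average turnaround = (1+11+27+13+24) / 5 = 76/5 = 15.20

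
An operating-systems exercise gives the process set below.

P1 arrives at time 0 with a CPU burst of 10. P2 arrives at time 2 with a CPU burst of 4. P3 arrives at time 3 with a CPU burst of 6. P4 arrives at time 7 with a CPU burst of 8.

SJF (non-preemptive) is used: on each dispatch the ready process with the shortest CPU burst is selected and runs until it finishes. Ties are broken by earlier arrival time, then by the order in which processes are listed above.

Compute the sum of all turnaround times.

Gantt: | P1 0-10 | P2 10-14 | P3 14-20 | P4 20-28 |
Completion: P1=10  P2=14  P3=20  P4=28
Turnaround (C−A): P1=10  P2=12  P3=17  P4=21
Turnaround = completion − arrival: P1=10, P2=12, P3=17, P4=21
Total turnaround = 10 + 12 + 17 + 21 = 60

60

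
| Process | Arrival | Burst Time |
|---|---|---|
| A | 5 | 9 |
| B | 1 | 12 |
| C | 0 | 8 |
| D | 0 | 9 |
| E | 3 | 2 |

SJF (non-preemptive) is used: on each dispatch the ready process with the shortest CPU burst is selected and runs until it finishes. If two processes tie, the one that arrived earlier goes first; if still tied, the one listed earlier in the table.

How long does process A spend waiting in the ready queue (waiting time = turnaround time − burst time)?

14

Timeline: | C 0-8 | E 8-10 | D 10-19 | A 19-28 | B 28-40 |
Completion: A=28  B=40  C=8  D=19  E=10
Turnaround (C−A): A=23  B=39  C=8  D=19  E=7
Waiting(A) = turnaround − burst = 23 − 9 = 14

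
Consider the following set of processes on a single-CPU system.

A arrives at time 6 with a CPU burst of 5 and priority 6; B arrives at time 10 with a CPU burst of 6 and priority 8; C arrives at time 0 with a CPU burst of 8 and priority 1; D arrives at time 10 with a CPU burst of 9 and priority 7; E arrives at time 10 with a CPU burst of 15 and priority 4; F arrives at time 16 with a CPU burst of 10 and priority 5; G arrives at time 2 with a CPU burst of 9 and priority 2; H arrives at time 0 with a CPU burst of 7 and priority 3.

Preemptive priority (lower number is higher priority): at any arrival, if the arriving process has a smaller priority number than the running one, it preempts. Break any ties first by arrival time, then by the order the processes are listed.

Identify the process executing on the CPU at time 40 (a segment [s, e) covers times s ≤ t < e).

Gantt: | C 0-8 | G 8-17 | H 17-24 | E 24-39 | F 39-49 | A 49-54 | D 54-63 | B 63-69 |
Completion: A=54  B=69  C=8  D=63  E=39  F=49  G=17  H=24

F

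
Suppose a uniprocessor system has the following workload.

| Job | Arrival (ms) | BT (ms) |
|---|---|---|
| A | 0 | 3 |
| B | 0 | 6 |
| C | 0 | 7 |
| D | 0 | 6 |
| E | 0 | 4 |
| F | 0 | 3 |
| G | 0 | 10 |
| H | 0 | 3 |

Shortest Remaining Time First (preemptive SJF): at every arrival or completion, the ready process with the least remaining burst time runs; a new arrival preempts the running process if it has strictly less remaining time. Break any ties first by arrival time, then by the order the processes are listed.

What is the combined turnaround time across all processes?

Schedule: | A 0-3 | F 3-6 | H 6-9 | E 9-13 | B 13-19 | D 19-25 | C 25-32 | G 32-42 |
Completion: A=3  B=19  C=32  D=25  E=13  F=6  G=42  H=9
Turnaround = completion − arrival: A=3, B=19, C=32, D=25, E=13, F=6, G=42, H=9
Total turnaround = 3 + 19 + 32 + 25 + 13 + 6 + 42 + 9 = 149

149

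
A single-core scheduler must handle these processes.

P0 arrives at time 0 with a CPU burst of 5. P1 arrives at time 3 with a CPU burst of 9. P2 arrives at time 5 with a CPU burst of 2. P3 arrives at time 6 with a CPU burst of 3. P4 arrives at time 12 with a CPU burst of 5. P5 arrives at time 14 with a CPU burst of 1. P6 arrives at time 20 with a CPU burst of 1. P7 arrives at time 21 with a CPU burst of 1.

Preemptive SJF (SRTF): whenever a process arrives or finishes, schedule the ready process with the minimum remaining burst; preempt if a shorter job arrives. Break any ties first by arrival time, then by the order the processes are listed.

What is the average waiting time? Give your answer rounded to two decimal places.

Gantt: | P0 0-5 | P2 5-7 | P3 7-10 | P1 10-12 | P4 12-14 | P5 14-15 | P4 15-18 | P1 18-20 | P6 20-21 | P7 21-22 | P1 22-27 |
Completion: P0=5  P1=27  P2=7  P3=10  P4=18  P5=15  P6=21  P7=22
Waiting times: P0=0, P1=15, P2=0, P3=1, P4=1, P5=0, P6=0, P7=0
Average waiting = (0+15+0+1+1+0+0+0) / 8 = 17/8 = 2.13

2.13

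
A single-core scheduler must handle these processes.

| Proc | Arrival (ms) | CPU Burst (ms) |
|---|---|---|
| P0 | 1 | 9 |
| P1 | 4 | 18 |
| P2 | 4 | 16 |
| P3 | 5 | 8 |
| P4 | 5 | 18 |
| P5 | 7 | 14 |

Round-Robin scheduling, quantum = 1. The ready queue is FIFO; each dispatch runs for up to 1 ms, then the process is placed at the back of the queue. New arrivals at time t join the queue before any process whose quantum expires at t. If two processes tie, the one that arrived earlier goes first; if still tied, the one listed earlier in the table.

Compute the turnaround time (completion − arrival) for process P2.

75

Timeline: | idle 0-1 | P0 1-4 | P1 4-5 | P2 5-6 | P0 6-7 | P3 7-8 | P4 8-9 | P1 9-10 | P2 10-11 | P5 11-12 | P0 12-13 | P3 13-14 | P4 14-15 | P1 15-16 | P2 16-17 | P5 17-18 | P0 18-19 | P3 19-20 | P4 20-21 | P1 21-22 | P2 22-23 | P5 23-24 | P0 24-25 | P3 25-26 | P4 26-27 | P1 27-28 | P2 28-29 | P5 29-30 | P0 30-31 | P3 31-32 | P4 32-33 | P1 33-34 | P2 34-35 | P5 35-36 | P0 36-37 | P3 37-38 | P4 38-39 | P1 39-40 | P2 40-41 | P5 41-42 | P3 42-43 | P4 43-44 | P1 44-45 | P2 45-46 | P5 46-47 | P3 47-48 | P4 48-49 | P1 49-50 | P2 50-51 | P5 51-52 | P4 52-53 | P1 53-54 | P2 54-55 | P5 55-56 | P4 56-57 | P1 57-58 | P2 58-59 | P5 59-60 | P4 60-61 | P1 61-62 | P2 62-63 | P5 63-64 | P4 64-65 | P1 65-66 | P2 66-67 | P5 67-68 | P4 68-69 | P1 69-70 | P2 70-71 | P5 71-72 | P4 72-73 | P1 73-74 | P2 74-75 | P5 75-76 | P4 76-77 | P1 77-78 | P2 78-79 | P4 79-80 | P1 80-81 | P4 81-82 | P1 82-83 | P4 83-84 |
Completion: P0=37  P1=83  P2=79  P3=48  P4=84  P5=76
Turnaround (C−A): P0=36  P1=79  P2=75  P3=43  P4=79  P5=69
Turnaround(P2) = completion − arrival = 79 − 4 = 75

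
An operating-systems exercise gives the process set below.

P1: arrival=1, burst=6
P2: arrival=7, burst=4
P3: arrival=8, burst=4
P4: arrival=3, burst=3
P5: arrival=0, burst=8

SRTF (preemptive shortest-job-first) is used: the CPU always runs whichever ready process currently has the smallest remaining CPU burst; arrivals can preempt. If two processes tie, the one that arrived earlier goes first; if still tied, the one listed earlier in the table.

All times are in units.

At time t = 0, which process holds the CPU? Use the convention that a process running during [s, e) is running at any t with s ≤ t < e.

Timeline: | P5 0-1 | P1 1-3 | P4 3-6 | P1 6-10 | P2 10-14 | P3 14-18 | P5 18-25 |
Completion: P1=10  P2=14  P3=18  P4=6  P5=25

P5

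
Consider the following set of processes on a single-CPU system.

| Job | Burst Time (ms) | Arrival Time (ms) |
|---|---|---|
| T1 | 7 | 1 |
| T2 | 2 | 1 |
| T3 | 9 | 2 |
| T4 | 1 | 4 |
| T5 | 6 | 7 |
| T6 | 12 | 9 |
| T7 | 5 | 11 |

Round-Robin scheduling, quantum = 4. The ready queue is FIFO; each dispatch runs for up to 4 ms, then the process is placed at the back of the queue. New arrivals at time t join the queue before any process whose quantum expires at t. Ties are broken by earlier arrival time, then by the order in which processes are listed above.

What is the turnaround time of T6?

Timeline: | idle 0-1 | T1 1-5 | T2 5-7 | T3 7-11 | T4 11-12 | T1 12-15 | T5 15-19 | T6 19-23 | T7 23-27 | T3 27-31 | T5 31-33 | T6 33-37 | T7 37-38 | T3 38-39 | T6 39-43 |
Completion: T1=15  T2=7  T3=39  T4=12  T5=33  T6=43  T7=38
Turnaround (C−A): T1=14  T2=6  T3=37  T4=8  T5=26  T6=34  T7=27
Turnaround(T6) = completion − arrival = 43 − 9 = 34

34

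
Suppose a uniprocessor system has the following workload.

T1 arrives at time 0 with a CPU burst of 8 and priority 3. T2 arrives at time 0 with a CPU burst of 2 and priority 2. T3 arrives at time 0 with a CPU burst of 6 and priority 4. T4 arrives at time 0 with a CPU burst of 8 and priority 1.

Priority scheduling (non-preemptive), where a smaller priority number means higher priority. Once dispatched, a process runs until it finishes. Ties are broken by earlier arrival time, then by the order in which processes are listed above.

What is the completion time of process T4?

8

Schedule: | T4 0-8 | T2 8-10 | T1 10-18 | T3 18-24 |
Completion: T1=18  T2=10  T3=24  T4=8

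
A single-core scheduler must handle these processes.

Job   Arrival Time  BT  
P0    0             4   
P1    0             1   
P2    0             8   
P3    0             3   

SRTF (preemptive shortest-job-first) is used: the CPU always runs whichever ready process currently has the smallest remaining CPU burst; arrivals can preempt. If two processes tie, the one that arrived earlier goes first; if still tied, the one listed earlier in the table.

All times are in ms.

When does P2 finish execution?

16

Timeline: | P1 0-1 | P3 1-4 | P0 4-8 | P2 8-16 |
Completion: P0=8  P1=1  P2=16  P3=4
Turnaround (C−A): P0=8  P1=1  P2=16  P3=4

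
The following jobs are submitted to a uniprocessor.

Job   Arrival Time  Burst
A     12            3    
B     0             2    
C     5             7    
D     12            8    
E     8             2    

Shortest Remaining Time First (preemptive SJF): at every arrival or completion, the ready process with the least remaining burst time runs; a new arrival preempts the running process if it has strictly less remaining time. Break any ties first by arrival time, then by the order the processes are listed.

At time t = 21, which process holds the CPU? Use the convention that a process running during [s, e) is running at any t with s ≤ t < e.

Gantt: | B 0-2 | idle 2-5 | C 5-8 | E 8-10 | C 10-14 | A 14-17 | D 17-25 |
Completion: A=17  B=2  C=14  D=25  E=10
Turnaround (C−A): A=5  B=2  C=9  D=13  E=2

D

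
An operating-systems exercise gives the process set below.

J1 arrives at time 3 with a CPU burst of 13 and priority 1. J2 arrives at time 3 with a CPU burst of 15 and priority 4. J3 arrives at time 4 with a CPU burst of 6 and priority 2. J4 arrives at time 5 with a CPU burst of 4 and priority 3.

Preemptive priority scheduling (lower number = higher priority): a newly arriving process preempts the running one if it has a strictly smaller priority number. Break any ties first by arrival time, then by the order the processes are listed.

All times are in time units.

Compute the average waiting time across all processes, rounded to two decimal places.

13.00

Timeline: | idle 0-3 | J1 3-16 | J3 16-22 | J4 22-26 | J2 26-41 |
Completion: J1=16  J2=41  J3=22  J4=26
Turnaround (C−A): J1=13  J2=38  J3=18  J4=21
Waiting times: J1=0, J2=23, J3=12, J4=17
Average waiting = (0+23+12+17) / 4 = 52/4 = 13.00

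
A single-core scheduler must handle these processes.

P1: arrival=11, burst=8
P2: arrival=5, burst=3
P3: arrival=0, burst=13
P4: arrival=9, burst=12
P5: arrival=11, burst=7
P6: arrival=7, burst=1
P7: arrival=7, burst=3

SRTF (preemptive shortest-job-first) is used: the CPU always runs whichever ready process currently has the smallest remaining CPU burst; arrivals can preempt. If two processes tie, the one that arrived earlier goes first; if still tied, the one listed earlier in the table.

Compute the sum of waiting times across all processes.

Gantt: | P3 0-5 | P2 5-8 | P6 8-9 | P7 9-12 | P5 12-19 | P3 19-27 | P1 27-35 | P4 35-47 |
Completion: P1=35  P2=8  P3=27  P4=47  P5=19  P6=9  P7=12
Waiting = turnaround − burst: P1=16, P2=0, P3=14, P4=26, P5=1, P6=1, P7=2
Total waiting = 16 + 0 + 14 + 26 + 1 + 1 + 2 = 60

60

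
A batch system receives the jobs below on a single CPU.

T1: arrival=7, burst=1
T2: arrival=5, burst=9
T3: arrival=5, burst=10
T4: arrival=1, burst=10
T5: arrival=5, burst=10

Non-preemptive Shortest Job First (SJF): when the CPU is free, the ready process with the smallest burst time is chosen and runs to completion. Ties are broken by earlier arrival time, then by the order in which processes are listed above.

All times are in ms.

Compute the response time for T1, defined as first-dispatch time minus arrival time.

Gantt: | idle 0-1 | T4 1-11 | T1 11-12 | T2 12-21 | T3 21-31 | T5 31-41 |
Completion: T1=12  T2=21  T3=31  T4=11  T5=41
Turnaround (C−A): T1=5  T2=16  T3=26  T4=10  T5=36
Response(T1) = first start − arrival = 11 − 7 = 4

4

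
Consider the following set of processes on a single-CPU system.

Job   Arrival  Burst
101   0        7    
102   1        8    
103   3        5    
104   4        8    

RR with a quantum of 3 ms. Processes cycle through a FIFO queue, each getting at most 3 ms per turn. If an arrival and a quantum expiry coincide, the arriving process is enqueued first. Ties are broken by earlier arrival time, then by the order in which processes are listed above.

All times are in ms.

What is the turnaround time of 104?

Gantt: | 101 0-3 | 102 3-6 | 103 6-9 | 101 9-12 | 104 12-15 | 102 15-18 | 103 18-20 | 101 20-21 | 104 21-24 | 102 24-26 | 104 26-28 |
Completion: 101=21  102=26  103=20  104=28
Turnaround(104) = completion − arrival = 28 − 4 = 24

24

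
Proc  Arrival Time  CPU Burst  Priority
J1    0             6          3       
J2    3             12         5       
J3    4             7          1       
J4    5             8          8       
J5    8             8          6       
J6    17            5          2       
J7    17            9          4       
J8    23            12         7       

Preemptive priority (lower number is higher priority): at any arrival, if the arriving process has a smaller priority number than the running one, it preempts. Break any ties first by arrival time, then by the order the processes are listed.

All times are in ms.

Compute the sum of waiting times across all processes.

145

Gantt: | J1 0-4 | J3 4-11 | J1 11-13 | J2 13-17 | J6 17-22 | J7 22-31 | J2 31-39 | J5 39-47 | J8 47-59 | J4 59-67 |
Completion: J1=13  J2=39  J3=11  J4=67  J5=47  J6=22  J7=31  J8=59
Waiting = turnaround − burst: J1=7, J2=24, J3=0, J4=54, J5=31, J6=0, J7=5, J8=24
Total waiting = 7 + 24 + 0 + 54 + 31 + 0 + 5 + 24 = 145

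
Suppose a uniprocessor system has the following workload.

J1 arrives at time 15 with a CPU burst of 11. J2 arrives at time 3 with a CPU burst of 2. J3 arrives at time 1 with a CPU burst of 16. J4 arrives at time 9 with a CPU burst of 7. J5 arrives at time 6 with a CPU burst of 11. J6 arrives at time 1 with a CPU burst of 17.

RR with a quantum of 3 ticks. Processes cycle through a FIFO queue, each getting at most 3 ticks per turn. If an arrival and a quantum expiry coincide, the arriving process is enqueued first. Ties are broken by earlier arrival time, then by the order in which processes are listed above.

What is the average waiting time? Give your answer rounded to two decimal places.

34.17

Timeline: | idle 0-1 | J3 1-4 | J6 4-7 | J2 7-9 | J3 9-12 | J5 12-15 | J6 15-18 | J4 18-21 | J3 21-24 | J1 24-27 | J5 27-30 | J6 30-33 | J4 33-36 | J3 36-39 | J1 39-42 | J5 42-45 | J6 45-48 | J4 48-49 | J3 49-52 | J1 52-55 | J5 55-57 | J6 57-60 | J3 60-61 | J1 61-63 | J6 63-65 |
Completion: J1=63  J2=9  J3=61  J4=49  J5=57  J6=65
Waiting times: J1=37, J2=4, J3=44, J4=33, J5=40, J6=47
Average waiting = (37+4+44+33+40+47) / 6 = 205/6 = 34.17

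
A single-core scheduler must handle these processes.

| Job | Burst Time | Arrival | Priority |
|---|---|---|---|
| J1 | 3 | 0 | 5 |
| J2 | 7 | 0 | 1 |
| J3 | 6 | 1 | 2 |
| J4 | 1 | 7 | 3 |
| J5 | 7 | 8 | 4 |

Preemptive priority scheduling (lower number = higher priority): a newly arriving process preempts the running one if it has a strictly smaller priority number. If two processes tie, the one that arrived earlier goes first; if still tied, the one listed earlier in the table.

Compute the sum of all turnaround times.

63

Gantt: | J2 0-7 | J3 7-13 | J4 13-14 | J5 14-21 | J1 21-24 |
Completion: J1=24  J2=7  J3=13  J4=14  J5=21
Turnaround (C−A): J1=24  J2=7  J3=12  J4=7  J5=13
Turnaround = completion − arrival: J1=24, J2=7, J3=12, J4=7, J5=13
Total turnaround = 24 + 7 + 12 + 7 + 13 = 63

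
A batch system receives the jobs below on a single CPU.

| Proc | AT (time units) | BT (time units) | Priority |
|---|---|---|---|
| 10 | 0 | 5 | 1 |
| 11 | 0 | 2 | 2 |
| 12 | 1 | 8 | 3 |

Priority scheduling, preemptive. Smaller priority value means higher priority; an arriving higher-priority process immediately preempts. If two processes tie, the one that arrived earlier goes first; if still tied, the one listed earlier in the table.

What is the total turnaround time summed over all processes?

26

Timeline: | 10 0-5 | 11 5-7 | 12 7-15 |
Completion: 10=5  11=7  12=15
Turnaround (C−A): 10=5  11=7  12=14
Turnaround = completion − arrival: 10=5, 11=7, 12=14
Total turnaround = 5 + 7 + 14 = 26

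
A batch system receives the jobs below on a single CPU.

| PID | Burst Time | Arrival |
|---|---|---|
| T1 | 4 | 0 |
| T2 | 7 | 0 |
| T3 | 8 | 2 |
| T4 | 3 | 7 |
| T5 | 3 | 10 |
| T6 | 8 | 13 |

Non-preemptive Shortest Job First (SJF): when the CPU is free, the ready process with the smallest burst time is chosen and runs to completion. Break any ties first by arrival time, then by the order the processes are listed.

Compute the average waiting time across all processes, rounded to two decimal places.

Gantt: | T1 0-4 | T2 4-11 | T4 11-14 | T5 14-17 | T3 17-25 | T6 25-33 |
Completion: T1=4  T2=11  T3=25  T4=14  T5=17  T6=33
Turnaround (C−A): T1=4  T2=11  T3=23  T4=7  T5=7  T6=20
Waiting times: T1=0, T2=4, T3=15, T4=4, T5=4, T6=12
Average waiting = (0+4+15+4+4+12) / 6 = 39/6 = 6.50

6.50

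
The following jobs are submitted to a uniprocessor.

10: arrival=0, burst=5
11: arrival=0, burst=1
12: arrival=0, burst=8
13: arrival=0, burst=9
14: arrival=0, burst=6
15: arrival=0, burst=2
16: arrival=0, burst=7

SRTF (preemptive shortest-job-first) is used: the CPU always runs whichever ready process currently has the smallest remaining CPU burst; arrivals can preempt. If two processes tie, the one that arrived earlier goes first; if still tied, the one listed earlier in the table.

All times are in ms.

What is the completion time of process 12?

Schedule: | 11 0-1 | 15 1-3 | 10 3-8 | 14 8-14 | 16 14-21 | 12 21-29 | 13 29-38 |
Completion: 10=8  11=1  12=29  13=38  14=14  15=3  16=21
Turnaround (C−A): 10=8  11=1  12=29  13=38  14=14  15=3  16=21

29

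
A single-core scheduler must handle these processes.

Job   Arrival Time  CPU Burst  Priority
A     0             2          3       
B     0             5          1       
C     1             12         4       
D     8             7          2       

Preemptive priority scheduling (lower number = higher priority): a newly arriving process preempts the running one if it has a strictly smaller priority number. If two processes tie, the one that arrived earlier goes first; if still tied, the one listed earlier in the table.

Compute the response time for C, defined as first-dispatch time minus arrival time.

6

Timeline: | B 0-5 | A 5-7 | C 7-8 | D 8-15 | C 15-26 |
Completion: A=7  B=5  C=26  D=15
Response(C) = first start − arrival = 7 − 1 = 6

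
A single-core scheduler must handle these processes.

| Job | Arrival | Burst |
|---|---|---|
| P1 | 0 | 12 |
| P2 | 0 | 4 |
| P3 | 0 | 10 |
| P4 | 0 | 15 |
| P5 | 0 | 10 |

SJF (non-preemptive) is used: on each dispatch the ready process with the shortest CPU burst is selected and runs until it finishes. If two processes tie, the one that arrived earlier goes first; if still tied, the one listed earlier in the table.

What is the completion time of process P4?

51

Schedule: | P2 0-4 | P3 4-14 | P5 14-24 | P1 24-36 | P4 36-51 |
Completion: P1=36  P2=4  P3=14  P4=51  P5=24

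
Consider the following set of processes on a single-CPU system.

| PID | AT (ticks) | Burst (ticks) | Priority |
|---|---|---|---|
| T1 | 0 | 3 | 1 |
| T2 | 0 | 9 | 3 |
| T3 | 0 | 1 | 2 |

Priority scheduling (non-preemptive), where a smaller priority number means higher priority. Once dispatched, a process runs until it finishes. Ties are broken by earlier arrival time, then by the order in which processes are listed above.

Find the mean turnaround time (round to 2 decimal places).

6.67

Gantt: | T1 0-3 | T3 3-4 | T2 4-13 |
Completion: T1=3  T2=13  T3=4
Turnaround (C−A): T1=3  T2=13  T3=4
Turnaround times: T1=3, T2=13, T3=4
Average turnaround = (3+13+4) / 3 = 20/3 = 6.67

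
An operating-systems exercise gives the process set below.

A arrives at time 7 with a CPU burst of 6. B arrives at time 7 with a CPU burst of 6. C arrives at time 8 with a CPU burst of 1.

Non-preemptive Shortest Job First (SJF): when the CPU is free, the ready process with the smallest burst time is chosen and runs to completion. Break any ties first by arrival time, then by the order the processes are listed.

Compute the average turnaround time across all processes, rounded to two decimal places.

8.33

Gantt: | idle 0-7 | A 7-13 | C 13-14 | B 14-20 |
Completion: A=13  B=20  C=14
Turnaround times: A=6, B=13, C=6
Average turnaround = (6+13+6) / 3 = 25/3 = 8.33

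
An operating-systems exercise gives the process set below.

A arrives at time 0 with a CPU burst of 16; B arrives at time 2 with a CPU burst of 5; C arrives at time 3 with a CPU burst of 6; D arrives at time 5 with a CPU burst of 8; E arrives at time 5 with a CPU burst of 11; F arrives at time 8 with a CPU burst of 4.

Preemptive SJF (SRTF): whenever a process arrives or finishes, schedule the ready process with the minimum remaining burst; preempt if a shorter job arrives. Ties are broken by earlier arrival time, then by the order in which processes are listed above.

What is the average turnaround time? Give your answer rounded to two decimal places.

20.67

Schedule: | A 0-2 | B 2-7 | C 7-8 | F 8-12 | C 12-17 | D 17-25 | E 25-36 | A 36-50 |
Completion: A=50  B=7  C=17  D=25  E=36  F=12
Turnaround (C−A): A=50  B=5  C=14  D=20  E=31  F=4
Turnaround times: A=50, B=5, C=14, D=20, E=31, F=4
Average turnaround = (50+5+14+20+31+4) / 6 = 124/6 = 20.67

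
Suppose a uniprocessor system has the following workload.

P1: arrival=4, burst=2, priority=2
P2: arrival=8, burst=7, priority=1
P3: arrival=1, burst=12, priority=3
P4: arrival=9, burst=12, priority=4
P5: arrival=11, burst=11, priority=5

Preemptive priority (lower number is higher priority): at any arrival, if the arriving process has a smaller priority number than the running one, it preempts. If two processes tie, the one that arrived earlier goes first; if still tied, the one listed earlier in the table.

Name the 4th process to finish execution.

Timeline: | idle 0-1 | P3 1-4 | P1 4-6 | P3 6-8 | P2 8-15 | P3 15-22 | P4 22-34 | P5 34-45 |
Completion: P1=6  P2=15  P3=22  P4=34  P5=45
Turnaround (C−A): P1=2  P2=7  P3=21  P4=25  P5=34
Finish order: P1 → P2 → P3 → P4 → P5

P4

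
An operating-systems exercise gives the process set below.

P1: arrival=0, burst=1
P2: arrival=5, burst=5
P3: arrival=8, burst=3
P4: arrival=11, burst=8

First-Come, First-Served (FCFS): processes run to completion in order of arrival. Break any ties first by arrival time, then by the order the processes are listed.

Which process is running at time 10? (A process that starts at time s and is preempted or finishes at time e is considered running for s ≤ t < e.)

Schedule: | P1 0-1 | idle 1-5 | P2 5-10 | P3 10-13 | P4 13-21 |
Completion: P1=1  P2=10  P3=13  P4=21

P3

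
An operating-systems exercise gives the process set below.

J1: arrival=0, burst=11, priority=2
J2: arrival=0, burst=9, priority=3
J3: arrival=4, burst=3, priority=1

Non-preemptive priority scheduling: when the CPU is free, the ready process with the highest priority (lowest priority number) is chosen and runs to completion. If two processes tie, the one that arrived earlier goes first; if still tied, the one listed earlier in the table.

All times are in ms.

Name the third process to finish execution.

J2

Timeline: | J1 0-11 | J3 11-14 | J2 14-23 |
Completion: J1=11  J2=23  J3=14
Finish order: J1 → J3 → J2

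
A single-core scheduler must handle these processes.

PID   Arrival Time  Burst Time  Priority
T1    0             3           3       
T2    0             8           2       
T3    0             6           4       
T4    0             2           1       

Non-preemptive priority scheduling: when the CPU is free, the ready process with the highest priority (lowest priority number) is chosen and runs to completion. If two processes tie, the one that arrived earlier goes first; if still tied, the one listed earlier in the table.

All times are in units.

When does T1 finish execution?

Gantt: | T4 0-2 | T2 2-10 | T1 10-13 | T3 13-19 |
Completion: T1=13  T2=10  T3=19  T4=2
Turnaround (C−A): T1=13  T2=10  T3=19  T4=2

13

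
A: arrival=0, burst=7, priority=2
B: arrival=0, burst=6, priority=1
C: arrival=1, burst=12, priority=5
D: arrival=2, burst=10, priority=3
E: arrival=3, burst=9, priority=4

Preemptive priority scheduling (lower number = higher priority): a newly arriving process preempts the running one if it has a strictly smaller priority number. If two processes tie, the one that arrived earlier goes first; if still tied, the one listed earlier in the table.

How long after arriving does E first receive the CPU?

20

Schedule: | B 0-6 | A 6-13 | D 13-23 | E 23-32 | C 32-44 |
Completion: A=13  B=6  C=44  D=23  E=32
Response(E) = first start − arrival = 23 − 3 = 20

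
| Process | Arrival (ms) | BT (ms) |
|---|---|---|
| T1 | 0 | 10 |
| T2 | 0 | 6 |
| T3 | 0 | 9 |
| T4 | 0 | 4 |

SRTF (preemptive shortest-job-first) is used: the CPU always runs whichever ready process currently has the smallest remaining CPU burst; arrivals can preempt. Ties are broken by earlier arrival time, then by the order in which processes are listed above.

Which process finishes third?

Schedule: | T4 0-4 | T2 4-10 | T3 10-19 | T1 19-29 |
Completion: T1=29  T2=10  T3=19  T4=4
Finish order: T4 → T2 → T3 → T1

T3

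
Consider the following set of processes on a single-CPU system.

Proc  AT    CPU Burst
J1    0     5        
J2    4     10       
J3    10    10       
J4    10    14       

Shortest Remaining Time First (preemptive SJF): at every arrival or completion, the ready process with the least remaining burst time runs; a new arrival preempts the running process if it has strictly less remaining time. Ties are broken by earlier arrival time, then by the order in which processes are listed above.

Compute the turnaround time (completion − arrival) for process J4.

29

Gantt: | J1 0-5 | J2 5-15 | J3 15-25 | J4 25-39 |
Completion: J1=5  J2=15  J3=25  J4=39
Turnaround (C−A): J1=5  J2=11  J3=15  J4=29
Turnaround(J4) = completion − arrival = 39 − 10 = 29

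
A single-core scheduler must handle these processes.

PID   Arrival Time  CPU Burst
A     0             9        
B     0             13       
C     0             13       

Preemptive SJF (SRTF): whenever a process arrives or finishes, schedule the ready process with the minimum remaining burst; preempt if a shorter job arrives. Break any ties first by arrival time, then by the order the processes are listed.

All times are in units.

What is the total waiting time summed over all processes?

Schedule: | A 0-9 | B 9-22 | C 22-35 |
Completion: A=9  B=22  C=35
Waiting = turnaround − burst: A=0, B=9, C=22
Total waiting = 0 + 9 + 22 = 31

31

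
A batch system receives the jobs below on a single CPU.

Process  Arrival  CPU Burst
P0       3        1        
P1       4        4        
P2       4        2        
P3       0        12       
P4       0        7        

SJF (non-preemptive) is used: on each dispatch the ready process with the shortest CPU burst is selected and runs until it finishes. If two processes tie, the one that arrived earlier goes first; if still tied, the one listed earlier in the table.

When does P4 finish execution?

Timeline: | P4 0-7 | P0 7-8 | P2 8-10 | P1 10-14 | P3 14-26 |
Completion: P0=8  P1=14  P2=10  P3=26  P4=7
Turnaround (C−A): P0=5  P1=10  P2=6  P3=26  P4=7

7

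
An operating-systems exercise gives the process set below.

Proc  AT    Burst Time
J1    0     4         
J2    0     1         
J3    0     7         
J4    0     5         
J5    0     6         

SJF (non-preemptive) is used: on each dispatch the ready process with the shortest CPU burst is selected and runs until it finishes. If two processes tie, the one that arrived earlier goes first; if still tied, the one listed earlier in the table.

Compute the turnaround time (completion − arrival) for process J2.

Schedule: | J2 0-1 | J1 1-5 | J4 5-10 | J5 10-16 | J3 16-23 |
Completion: J1=5  J2=1  J3=23  J4=10  J5=16
Turnaround (C−A): J1=5  J2=1  J3=23  J4=10  J5=16
Turnaround(J2) = completion − arrival = 1 − 0 = 1

1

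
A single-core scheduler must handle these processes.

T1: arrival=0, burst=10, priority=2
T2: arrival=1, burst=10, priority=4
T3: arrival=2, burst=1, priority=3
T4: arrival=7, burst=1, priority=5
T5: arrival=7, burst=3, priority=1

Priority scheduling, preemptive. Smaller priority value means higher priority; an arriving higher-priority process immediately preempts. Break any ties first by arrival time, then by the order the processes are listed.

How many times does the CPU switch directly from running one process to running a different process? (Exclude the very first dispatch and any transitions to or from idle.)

Gantt: | T1 0-7 | T5 7-10 | T1 10-13 | T3 13-14 | T2 14-24 | T4 24-25 |
Completion: T1=13  T2=24  T3=14  T4=25  T5=10

5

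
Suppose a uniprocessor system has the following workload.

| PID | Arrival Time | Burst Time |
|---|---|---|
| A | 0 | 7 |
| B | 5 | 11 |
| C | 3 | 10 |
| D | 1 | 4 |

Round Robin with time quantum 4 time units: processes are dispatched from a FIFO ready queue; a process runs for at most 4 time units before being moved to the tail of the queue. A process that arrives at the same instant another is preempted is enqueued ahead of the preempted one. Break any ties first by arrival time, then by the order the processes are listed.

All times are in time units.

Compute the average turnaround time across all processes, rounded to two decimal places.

18.75

Gantt: | A 0-4 | D 4-8 | C 8-12 | A 12-15 | B 15-19 | C 19-23 | B 23-27 | C 27-29 | B 29-32 |
Completion: A=15  B=32  C=29  D=8
Turnaround (C−A): A=15  B=27  C=26  D=7
Turnaround times: A=15, B=27, C=26, D=7
Average turnaround = (15+27+26+7) / 4 = 75/4 = 18.75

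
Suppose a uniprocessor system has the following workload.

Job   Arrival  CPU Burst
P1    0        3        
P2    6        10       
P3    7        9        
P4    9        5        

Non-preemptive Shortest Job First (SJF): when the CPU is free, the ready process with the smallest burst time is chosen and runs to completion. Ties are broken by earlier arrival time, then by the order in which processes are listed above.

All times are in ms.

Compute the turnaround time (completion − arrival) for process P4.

12

Schedule: | P1 0-3 | idle 3-6 | P2 6-16 | P4 16-21 | P3 21-30 |
Completion: P1=3  P2=16  P3=30  P4=21
Turnaround (C−A): P1=3  P2=10  P3=23  P4=12
Turnaround(P4) = completion − arrival = 21 − 9 = 12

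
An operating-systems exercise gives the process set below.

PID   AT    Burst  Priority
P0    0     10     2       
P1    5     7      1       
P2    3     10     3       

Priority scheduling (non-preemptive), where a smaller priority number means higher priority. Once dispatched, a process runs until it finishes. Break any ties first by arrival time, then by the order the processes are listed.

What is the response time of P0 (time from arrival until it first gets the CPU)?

Gantt: | P0 0-10 | P1 10-17 | P2 17-27 |
Completion: P0=10  P1=17  P2=27
Response(P0) = first start − arrival = 0 − 0 = 0

0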